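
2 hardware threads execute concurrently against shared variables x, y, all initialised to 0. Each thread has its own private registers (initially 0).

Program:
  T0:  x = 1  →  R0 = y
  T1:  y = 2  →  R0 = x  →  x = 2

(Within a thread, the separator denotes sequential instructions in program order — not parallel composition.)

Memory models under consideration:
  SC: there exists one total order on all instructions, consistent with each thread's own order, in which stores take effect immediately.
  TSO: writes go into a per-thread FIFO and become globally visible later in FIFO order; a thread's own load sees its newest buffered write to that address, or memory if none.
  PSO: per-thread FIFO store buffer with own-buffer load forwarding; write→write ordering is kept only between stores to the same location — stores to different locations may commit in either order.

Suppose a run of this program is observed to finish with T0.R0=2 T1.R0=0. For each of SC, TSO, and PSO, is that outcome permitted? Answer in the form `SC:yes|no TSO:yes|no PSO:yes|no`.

outcome vector order: (T0.R0,T1.R0)
SC: 3 outcomes — {01; 20; 21}
TSO: 4 outcomes — {00; 01; 20; 21}
PSO: 4 outcomes — {00; 01; 20; 21}
target 20 ∈ {SC,TSO,PSO}

SC:yes TSO:yes PSO:yes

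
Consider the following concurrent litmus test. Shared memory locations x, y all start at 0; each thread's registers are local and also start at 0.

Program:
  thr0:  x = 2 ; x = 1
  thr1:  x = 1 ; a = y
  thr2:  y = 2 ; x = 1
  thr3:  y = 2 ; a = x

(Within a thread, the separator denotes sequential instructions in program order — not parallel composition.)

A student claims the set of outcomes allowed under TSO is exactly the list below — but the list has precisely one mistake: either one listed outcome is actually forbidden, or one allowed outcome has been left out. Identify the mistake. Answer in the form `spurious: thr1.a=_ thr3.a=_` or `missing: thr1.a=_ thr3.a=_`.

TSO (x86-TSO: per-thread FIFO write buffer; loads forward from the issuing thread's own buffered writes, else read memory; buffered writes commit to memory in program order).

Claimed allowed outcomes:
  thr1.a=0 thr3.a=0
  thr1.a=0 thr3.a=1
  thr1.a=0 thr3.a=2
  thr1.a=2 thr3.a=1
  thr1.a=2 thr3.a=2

outcome vector order: (thr1.a,thr3.a)
under TSO → 0/0 0/1 0/2 2/0 2/1 2/2
TSO∖claimed = {2/0}

missing: thr1.a=2 thr3.a=0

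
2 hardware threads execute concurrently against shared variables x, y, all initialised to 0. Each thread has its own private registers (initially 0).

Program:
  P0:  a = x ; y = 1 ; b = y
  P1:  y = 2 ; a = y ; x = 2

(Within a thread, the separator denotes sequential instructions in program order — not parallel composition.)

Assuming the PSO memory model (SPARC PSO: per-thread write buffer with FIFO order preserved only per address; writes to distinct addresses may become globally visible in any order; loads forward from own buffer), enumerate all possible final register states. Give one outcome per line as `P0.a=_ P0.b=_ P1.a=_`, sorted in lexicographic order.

P0.a=0 P0.b=1 P1.a=1
P0.a=0 P0.b=1 P1.a=2
P0.a=0 P0.b=2 P1.a=2
P0.a=2 P0.b=1 P1.a=2
P0.a=2 P0.b=2 P1.a=2

outcome vector order: (P0.a,P0.b,P1.a)
|PSO outcomes| = 5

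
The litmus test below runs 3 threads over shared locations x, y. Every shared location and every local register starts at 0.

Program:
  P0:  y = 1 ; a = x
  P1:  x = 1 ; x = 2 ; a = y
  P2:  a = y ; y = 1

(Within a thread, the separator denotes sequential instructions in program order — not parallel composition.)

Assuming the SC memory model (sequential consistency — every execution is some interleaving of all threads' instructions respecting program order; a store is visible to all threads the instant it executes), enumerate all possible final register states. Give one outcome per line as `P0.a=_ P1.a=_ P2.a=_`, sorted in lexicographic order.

outcome vector order: (P0.a,P1.a,P2.a)
|SC outcomes| = 8

P0.a=0 P1.a=1 P2.a=0
P0.a=0 P1.a=1 P2.a=1
P0.a=1 P1.a=1 P2.a=0
P0.a=1 P1.a=1 P2.a=1
P0.a=2 P1.a=0 P2.a=0
P0.a=2 P1.a=0 P2.a=1
P0.a=2 P1.a=1 P2.a=0
P0.a=2 P1.a=1 P2.a=1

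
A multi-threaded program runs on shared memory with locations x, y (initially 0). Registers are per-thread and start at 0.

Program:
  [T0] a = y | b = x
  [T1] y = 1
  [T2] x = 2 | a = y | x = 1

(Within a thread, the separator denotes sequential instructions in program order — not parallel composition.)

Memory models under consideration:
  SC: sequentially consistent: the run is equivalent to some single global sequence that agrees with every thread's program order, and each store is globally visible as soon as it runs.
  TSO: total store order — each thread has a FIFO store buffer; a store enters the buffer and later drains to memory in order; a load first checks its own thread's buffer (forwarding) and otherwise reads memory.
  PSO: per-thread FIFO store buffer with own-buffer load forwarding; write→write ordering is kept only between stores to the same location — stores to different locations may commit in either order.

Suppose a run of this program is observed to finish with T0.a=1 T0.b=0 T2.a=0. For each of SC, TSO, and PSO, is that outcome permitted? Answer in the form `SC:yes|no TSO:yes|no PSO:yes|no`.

outcome vector order: (T0.a,T0.b,T2.a)
under SC → 000 001 010 011 020 021 101 110 111 120 121
under TSO → 000 001 010 011 020 021 100 101 110 111 120 121
under PSO → 000 001 010 011 020 021 100 101 110 111 120 121
target 100 ∈ {TSO,PSO}

SC:no TSO:yes PSO:yes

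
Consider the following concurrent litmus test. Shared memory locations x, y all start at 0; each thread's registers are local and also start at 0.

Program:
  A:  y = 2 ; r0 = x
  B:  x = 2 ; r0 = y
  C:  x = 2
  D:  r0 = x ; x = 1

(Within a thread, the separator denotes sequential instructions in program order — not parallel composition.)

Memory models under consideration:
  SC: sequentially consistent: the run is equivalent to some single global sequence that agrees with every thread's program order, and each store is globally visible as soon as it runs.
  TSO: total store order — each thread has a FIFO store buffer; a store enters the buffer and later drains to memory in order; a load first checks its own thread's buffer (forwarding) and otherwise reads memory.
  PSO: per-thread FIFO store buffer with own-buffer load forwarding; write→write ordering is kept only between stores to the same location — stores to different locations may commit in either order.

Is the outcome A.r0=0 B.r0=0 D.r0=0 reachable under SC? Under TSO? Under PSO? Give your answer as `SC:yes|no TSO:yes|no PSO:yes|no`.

outcome vector order: (A.r0,B.r0,D.r0)
SC: 10 outcomes — {020; 022; 100; 102; 120; 122; 200; 202; 220; 222}
TSO: 12 outcomes — {000; 002; 020; 022; 100; 102; 120; 122; 200; 202; 220; 222}
PSO: 12 outcomes — {000; 002; 020; 022; 100; 102; 120; 122; 200; 202; 220; 222}
target 000 ∈ {TSO,PSO}

SC:no TSO:yes PSO:yes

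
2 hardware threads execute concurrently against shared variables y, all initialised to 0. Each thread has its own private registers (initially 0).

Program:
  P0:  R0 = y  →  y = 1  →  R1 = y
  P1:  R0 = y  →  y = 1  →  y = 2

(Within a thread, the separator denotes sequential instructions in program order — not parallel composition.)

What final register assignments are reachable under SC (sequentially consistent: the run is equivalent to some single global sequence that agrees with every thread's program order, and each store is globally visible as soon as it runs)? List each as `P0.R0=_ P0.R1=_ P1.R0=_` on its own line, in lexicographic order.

outcome vector order: (P0.R0,P0.R1,P1.R0)
|SC outcomes| = 7

P0.R0=0 P0.R1=1 P1.R0=0
P0.R0=0 P0.R1=1 P1.R0=1
P0.R0=0 P0.R1=2 P1.R0=0
P0.R0=0 P0.R1=2 P1.R0=1
P0.R0=1 P0.R1=1 P1.R0=0
P0.R0=1 P0.R1=2 P1.R0=0
P0.R0=2 P0.R1=1 P1.R0=0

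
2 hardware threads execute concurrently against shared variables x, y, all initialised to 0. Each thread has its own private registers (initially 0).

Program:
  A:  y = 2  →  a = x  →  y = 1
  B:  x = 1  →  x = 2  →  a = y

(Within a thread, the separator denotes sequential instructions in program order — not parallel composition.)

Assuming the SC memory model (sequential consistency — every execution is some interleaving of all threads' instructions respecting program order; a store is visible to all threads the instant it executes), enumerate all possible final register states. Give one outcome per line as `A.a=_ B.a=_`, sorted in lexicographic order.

A.a=0 B.a=1
A.a=0 B.a=2
A.a=1 B.a=1
A.a=1 B.a=2
A.a=2 B.a=0
A.a=2 B.a=1
A.a=2 B.a=2

outcome vector order: (A.a,B.a)
|SC outcomes| = 7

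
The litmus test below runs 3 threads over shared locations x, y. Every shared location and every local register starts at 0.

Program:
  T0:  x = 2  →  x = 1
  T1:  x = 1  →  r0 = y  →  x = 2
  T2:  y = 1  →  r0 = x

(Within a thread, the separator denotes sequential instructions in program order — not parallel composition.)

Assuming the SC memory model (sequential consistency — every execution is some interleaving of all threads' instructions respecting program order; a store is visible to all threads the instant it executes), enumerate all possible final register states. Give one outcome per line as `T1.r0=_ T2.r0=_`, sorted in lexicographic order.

outcome vector order: (T1.r0,T2.r0)
|SC outcomes| = 5

T1.r0=0 T2.r0=1
T1.r0=0 T2.r0=2
T1.r0=1 T2.r0=0
T1.r0=1 T2.r0=1
T1.r0=1 T2.r0=2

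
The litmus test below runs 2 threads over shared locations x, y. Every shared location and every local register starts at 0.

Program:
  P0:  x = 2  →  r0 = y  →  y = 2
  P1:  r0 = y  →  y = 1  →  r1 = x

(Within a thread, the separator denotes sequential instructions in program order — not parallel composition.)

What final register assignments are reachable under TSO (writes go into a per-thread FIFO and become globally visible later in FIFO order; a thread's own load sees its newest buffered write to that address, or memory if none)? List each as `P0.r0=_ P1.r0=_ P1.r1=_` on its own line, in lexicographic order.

outcome vector order: (P0.r0,P1.r0,P1.r1)
|TSO outcomes| = 5

P0.r0=0 P1.r0=0 P1.r1=0
P0.r0=0 P1.r0=0 P1.r1=2
P0.r0=0 P1.r0=2 P1.r1=2
P0.r0=1 P1.r0=0 P1.r1=0
P0.r0=1 P1.r0=0 P1.r1=2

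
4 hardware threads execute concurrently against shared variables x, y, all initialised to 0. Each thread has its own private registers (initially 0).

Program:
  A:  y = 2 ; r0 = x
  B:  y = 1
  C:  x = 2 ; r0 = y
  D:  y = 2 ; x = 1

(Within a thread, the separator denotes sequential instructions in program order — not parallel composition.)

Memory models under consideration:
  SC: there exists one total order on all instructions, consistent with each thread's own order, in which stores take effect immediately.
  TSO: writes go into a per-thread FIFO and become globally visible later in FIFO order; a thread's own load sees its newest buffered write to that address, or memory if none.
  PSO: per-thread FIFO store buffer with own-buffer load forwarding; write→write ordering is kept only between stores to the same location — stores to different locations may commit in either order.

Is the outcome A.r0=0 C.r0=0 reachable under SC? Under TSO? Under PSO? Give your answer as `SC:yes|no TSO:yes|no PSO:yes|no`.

outcome vector order: (A.r0,C.r0)
[SC] allowed = {01 02 10 11 12 20 21 22}
[TSO] allowed = {00 01 02 10 11 12 20 21 22}
[PSO] allowed = {00 01 02 10 11 12 20 21 22}
target 00 ∈ {TSO,PSO}

SC:no TSO:yes PSO:yes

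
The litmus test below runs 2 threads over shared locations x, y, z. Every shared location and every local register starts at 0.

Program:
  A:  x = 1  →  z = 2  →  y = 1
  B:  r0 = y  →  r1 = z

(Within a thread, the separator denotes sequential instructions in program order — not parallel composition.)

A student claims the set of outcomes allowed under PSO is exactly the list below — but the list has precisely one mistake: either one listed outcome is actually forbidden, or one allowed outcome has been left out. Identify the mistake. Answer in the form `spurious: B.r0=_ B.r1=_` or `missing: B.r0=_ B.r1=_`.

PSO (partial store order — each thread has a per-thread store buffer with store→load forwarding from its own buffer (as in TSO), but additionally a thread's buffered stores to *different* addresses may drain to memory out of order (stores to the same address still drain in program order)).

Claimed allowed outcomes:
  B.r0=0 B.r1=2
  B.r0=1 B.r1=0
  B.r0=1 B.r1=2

outcome vector order: (B.r0,B.r1)
under PSO → (0,0) (0,2) (1,0) (1,2)
PSO∖claimed = {(0,0)}

missing: B.r0=0 B.r1=0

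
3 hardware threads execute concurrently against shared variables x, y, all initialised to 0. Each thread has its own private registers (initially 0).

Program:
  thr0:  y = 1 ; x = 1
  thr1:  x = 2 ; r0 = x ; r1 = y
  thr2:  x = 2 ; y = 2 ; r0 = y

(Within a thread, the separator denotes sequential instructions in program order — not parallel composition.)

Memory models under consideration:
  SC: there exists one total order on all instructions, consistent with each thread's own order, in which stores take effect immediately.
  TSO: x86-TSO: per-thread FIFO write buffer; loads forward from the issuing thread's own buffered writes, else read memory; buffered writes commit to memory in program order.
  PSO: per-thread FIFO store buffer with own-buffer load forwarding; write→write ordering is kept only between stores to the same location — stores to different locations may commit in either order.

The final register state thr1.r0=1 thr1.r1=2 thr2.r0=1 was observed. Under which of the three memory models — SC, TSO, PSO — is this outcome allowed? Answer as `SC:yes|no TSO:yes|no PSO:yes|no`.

SC:no TSO:no PSO:yes

outcome vector order: (thr1.r0,thr1.r1,thr2.r0)
under SC → (1,1,1), (1,1,2), (1,2,2), (2,0,1), (2,0,2), (2,1,1), (2,1,2), (2,2,1), (2,2,2)
under TSO → (1,1,1), (1,1,2), (1,2,2), (2,0,1), (2,0,2), (2,1,1), (2,1,2), (2,2,1), (2,2,2)
under PSO → (1,0,1), (1,0,2), (1,1,1), (1,1,2), (1,2,1), (1,2,2), (2,0,1), (2,0,2), (2,1,1), (2,1,2), (2,2,1), (2,2,2)
target (1,2,1) ∈ {PSO}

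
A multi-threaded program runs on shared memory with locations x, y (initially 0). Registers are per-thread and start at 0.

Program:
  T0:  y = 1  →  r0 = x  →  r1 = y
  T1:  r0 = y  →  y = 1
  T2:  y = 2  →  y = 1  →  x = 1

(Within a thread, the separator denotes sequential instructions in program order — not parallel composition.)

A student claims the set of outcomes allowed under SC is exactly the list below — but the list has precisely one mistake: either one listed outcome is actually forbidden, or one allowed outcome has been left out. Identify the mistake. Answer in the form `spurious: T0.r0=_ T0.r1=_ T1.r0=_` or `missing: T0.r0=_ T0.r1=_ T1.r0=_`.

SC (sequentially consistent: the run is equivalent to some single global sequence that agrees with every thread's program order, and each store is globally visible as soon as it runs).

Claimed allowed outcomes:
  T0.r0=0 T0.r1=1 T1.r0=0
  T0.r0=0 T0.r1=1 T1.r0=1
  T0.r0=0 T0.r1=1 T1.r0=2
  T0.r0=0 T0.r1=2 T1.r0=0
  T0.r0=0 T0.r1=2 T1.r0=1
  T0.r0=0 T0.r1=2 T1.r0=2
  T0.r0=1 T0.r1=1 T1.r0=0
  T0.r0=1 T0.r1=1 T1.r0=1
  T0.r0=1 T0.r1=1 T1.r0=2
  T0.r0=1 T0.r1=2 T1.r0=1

spurious: T0.r0=1 T0.r1=2 T1.r0=1

outcome vector order: (T0.r0,T0.r1,T1.r0)
under SC → 010 011 012 020 021 022 110 111 112
claimed∖SC = {121}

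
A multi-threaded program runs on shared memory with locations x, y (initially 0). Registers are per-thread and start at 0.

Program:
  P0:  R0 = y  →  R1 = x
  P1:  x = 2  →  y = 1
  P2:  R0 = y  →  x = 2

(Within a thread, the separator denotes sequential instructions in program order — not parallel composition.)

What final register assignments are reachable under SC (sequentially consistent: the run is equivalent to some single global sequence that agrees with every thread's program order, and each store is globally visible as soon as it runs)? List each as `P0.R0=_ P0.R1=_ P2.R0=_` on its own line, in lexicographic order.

outcome vector order: (P0.R0,P0.R1,P2.R0)
|SC outcomes| = 6

P0.R0=0 P0.R1=0 P2.R0=0
P0.R0=0 P0.R1=0 P2.R0=1
P0.R0=0 P0.R1=2 P2.R0=0
P0.R0=0 P0.R1=2 P2.R0=1
P0.R0=1 P0.R1=2 P2.R0=0
P0.R0=1 P0.R1=2 P2.R0=1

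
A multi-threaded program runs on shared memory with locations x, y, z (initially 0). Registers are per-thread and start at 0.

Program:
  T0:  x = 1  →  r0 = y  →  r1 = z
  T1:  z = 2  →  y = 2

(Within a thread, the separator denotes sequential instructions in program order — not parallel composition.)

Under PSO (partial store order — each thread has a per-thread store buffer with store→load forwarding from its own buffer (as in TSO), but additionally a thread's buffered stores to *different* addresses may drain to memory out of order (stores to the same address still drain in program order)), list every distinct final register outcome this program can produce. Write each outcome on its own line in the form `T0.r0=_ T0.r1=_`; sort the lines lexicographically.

T0.r0=0 T0.r1=0
T0.r0=0 T0.r1=2
T0.r0=2 T0.r1=0
T0.r0=2 T0.r1=2

outcome vector order: (T0.r0,T0.r1)
|PSO outcomes| = 4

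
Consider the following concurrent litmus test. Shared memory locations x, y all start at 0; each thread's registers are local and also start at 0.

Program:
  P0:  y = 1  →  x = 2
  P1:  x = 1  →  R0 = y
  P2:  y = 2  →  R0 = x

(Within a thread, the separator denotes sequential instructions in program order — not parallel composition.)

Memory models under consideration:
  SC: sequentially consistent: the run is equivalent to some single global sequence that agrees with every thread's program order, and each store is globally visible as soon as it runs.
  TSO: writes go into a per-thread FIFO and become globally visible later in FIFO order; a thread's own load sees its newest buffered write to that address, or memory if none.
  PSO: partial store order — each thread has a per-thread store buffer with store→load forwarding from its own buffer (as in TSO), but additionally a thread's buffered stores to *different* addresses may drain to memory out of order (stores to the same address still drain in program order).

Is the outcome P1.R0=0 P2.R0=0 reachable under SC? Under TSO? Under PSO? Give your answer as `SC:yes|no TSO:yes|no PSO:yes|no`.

outcome vector order: (P1.R0,P2.R0)
under SC → <0 1>; <0 2>; <1 0>; <1 1>; <1 2>; <2 0>; <2 1>; <2 2>
under TSO → <0 0>; <0 1>; <0 2>; <1 0>; <1 1>; <1 2>; <2 0>; <2 1>; <2 2>
under PSO → <0 0>; <0 1>; <0 2>; <1 0>; <1 1>; <1 2>; <2 0>; <2 1>; <2 2>
target <0 0> ∈ {TSO,PSO}

SC:no TSO:yes PSO:yes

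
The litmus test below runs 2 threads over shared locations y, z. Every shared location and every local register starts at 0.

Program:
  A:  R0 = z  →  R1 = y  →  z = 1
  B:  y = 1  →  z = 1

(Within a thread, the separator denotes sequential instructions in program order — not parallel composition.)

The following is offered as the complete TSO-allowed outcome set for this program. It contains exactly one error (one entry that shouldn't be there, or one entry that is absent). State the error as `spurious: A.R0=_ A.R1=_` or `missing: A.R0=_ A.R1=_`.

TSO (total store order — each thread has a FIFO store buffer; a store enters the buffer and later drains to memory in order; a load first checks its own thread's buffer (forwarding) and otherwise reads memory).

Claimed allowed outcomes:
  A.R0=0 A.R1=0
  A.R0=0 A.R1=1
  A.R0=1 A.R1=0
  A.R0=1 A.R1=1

outcome vector order: (A.R0,A.R1)
TSO: 3 outcomes — {(0,0) (0,1) (1,1)}
claimed∖TSO = {(1,0)}

spurious: A.R0=1 A.R1=0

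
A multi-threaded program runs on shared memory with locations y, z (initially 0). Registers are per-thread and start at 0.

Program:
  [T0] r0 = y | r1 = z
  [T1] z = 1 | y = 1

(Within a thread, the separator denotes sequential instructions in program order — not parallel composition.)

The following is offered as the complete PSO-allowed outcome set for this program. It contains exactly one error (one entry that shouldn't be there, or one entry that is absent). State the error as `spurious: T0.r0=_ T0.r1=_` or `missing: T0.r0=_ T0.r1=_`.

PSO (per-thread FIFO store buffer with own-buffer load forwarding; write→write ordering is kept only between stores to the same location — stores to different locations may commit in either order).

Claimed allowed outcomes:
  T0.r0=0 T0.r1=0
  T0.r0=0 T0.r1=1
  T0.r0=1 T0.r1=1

missing: T0.r0=1 T0.r1=0

outcome vector order: (T0.r0,T0.r1)
PSO (4): 0/0, 0/1, 1/0, 1/1
PSO∖claimed = {1/0}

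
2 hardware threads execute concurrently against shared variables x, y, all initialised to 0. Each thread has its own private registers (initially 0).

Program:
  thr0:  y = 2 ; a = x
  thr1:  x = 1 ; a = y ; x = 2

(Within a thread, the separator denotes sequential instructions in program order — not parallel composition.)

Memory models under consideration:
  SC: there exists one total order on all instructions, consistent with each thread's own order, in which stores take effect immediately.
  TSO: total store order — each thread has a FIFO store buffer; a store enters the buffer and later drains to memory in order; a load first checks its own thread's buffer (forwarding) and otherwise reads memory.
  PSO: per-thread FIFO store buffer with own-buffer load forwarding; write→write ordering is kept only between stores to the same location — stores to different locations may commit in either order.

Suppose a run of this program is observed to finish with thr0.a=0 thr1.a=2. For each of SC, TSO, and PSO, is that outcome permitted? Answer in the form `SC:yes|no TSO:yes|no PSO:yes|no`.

SC:yes TSO:yes PSO:yes

outcome vector order: (thr0.a,thr1.a)
SC (5): (0,2); (1,0); (1,2); (2,0); (2,2)
TSO (6): (0,0); (0,2); (1,0); (1,2); (2,0); (2,2)
PSO (6): (0,0); (0,2); (1,0); (1,2); (2,0); (2,2)
target (0,2) ∈ {SC,TSO,PSO}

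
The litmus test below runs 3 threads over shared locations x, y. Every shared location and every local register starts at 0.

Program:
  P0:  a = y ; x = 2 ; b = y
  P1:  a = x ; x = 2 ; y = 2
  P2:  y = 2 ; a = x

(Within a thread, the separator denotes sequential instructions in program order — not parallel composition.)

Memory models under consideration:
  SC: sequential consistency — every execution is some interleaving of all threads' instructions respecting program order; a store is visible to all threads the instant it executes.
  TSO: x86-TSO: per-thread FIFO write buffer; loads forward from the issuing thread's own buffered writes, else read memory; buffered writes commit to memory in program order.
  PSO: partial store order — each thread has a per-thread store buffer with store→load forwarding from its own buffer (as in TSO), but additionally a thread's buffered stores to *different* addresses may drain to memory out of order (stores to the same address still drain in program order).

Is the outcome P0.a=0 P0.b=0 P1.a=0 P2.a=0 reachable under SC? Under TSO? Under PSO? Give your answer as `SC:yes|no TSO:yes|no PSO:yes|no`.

outcome vector order: (P0.a,P0.b,P1.a,P2.a)
SC (10): 0002; 0022; 0200; 0202; 0220; 0222; 2200; 2202; 2220; 2222
TSO (12): 0000; 0002; 0020; 0022; 0200; 0202; 0220; 0222; 2200; 2202; 2220; 2222
PSO (12): 0000; 0002; 0020; 0022; 0200; 0202; 0220; 0222; 2200; 2202; 2220; 2222
target 0000 ∈ {TSO,PSO}

SC:no TSO:yes PSO:yes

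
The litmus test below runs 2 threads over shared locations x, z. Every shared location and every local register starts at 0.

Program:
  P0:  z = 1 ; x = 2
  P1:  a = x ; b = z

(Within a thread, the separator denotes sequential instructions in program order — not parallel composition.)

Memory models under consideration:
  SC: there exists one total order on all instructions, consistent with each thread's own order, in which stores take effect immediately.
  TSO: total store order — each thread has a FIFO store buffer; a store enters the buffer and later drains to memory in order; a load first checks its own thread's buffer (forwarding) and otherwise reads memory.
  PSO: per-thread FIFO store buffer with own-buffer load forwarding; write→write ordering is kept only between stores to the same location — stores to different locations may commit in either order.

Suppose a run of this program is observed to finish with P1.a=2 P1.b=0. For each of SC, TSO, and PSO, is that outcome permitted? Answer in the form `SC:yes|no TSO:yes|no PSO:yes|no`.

outcome vector order: (P1.a,P1.b)
SC (3): <0 0>, <0 1>, <2 1>
TSO (3): <0 0>, <0 1>, <2 1>
PSO (4): <0 0>, <0 1>, <2 0>, <2 1>
target <2 0> ∈ {PSO}

SC:no TSO:no PSO:yes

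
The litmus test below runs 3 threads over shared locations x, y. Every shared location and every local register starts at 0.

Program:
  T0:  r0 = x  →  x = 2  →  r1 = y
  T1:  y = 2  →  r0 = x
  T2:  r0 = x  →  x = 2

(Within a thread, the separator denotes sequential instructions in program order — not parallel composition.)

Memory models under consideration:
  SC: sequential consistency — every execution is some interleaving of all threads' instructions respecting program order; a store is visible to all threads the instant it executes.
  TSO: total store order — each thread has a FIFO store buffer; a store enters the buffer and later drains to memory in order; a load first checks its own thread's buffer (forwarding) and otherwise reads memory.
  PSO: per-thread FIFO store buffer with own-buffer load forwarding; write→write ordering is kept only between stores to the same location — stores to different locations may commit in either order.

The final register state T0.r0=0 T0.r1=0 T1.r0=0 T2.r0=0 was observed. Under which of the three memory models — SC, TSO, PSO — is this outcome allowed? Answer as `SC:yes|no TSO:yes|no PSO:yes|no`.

SC:no TSO:yes PSO:yes

outcome vector order: (T0.r0,T0.r1,T1.r0,T2.r0)
SC: 9 outcomes — {(0,0,2,0) (0,0,2,2) (0,2,0,0) (0,2,0,2) (0,2,2,0) (0,2,2,2) (2,0,2,0) (2,2,0,0) (2,2,2,0)}
TSO: 12 outcomes — {(0,0,0,0) (0,0,0,2) (0,0,2,0) (0,0,2,2) (0,2,0,0) (0,2,0,2) (0,2,2,0) (0,2,2,2) (2,0,0,0) (2,0,2,0) (2,2,0,0) (2,2,2,0)}
PSO: 12 outcomes — {(0,0,0,0) (0,0,0,2) (0,0,2,0) (0,0,2,2) (0,2,0,0) (0,2,0,2) (0,2,2,0) (0,2,2,2) (2,0,0,0) (2,0,2,0) (2,2,0,0) (2,2,2,0)}
target (0,0,0,0) ∈ {TSO,PSO}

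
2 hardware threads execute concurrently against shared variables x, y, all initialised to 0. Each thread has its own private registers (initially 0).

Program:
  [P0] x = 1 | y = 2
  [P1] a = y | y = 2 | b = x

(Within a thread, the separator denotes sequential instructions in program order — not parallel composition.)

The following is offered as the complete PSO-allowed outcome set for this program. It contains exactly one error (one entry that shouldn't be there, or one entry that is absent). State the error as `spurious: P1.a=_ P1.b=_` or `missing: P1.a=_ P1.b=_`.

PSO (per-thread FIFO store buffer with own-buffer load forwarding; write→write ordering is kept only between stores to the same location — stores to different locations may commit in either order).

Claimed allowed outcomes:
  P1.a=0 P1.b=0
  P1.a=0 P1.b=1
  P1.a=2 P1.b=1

outcome vector order: (P1.a,P1.b)
PSO: 4 outcomes — {<0 0>; <0 1>; <2 0>; <2 1>}
PSO∖claimed = {<2 0>}

missing: P1.a=2 P1.b=0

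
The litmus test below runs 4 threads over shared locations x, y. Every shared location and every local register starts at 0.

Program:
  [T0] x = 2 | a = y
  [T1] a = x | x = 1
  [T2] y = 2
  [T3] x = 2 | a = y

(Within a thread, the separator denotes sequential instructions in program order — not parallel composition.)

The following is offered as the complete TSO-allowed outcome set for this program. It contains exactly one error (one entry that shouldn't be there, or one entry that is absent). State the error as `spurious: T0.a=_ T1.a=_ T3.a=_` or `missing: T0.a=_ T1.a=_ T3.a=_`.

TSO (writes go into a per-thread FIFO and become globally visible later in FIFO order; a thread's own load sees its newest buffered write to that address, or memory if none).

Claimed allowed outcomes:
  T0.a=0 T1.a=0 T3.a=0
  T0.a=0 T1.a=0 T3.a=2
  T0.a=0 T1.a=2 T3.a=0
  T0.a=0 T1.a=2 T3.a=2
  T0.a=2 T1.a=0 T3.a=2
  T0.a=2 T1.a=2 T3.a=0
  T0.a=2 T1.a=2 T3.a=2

missing: T0.a=2 T1.a=0 T3.a=0

outcome vector order: (T0.a,T1.a,T3.a)
TSO (8): 0/0/0 0/0/2 0/2/0 0/2/2 2/0/0 2/0/2 2/2/0 2/2/2
TSO∖claimed = {2/0/0}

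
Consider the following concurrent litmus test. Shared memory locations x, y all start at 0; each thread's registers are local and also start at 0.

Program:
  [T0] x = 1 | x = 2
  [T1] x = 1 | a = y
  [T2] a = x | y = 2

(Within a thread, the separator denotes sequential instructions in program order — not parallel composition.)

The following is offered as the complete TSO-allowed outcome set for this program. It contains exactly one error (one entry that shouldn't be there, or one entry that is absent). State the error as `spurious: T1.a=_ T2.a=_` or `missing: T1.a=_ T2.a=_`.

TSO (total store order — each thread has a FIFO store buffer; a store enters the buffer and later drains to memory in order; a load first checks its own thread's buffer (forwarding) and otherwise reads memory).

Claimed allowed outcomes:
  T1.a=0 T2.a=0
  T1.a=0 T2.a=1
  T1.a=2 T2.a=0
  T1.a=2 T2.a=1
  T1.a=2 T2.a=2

outcome vector order: (T1.a,T2.a)
under TSO → <0 0> <0 1> <0 2> <2 0> <2 1> <2 2>
TSO∖claimed = {<0 2>}

missing: T1.a=0 T2.a=2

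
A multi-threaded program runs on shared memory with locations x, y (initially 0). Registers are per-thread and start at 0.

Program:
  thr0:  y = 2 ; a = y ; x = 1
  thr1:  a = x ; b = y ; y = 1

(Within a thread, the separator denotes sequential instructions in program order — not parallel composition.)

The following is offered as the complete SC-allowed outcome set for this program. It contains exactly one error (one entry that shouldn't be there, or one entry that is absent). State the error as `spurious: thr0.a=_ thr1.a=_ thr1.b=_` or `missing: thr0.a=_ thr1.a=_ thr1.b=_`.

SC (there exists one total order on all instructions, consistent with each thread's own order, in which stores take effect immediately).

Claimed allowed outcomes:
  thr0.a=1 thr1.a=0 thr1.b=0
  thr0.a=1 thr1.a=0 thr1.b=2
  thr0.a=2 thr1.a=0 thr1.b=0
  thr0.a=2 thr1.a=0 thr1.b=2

missing: thr0.a=2 thr1.a=1 thr1.b=2

outcome vector order: (thr0.a,thr1.a,thr1.b)
under SC → <1 0 0> <1 0 2> <2 0 0> <2 0 2> <2 1 2>
SC∖claimed = {<2 1 2>}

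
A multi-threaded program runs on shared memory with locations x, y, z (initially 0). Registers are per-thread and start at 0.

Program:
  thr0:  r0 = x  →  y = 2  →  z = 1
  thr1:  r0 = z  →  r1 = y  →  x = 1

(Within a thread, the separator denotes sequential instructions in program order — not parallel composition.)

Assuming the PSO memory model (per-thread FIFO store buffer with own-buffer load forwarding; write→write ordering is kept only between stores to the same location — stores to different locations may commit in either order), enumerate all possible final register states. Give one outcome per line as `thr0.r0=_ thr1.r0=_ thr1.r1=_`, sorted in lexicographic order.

thr0.r0=0 thr1.r0=0 thr1.r1=0
thr0.r0=0 thr1.r0=0 thr1.r1=2
thr0.r0=0 thr1.r0=1 thr1.r1=0
thr0.r0=0 thr1.r0=1 thr1.r1=2
thr0.r0=1 thr1.r0=0 thr1.r1=0

outcome vector order: (thr0.r0,thr1.r0,thr1.r1)
|PSO outcomes| = 5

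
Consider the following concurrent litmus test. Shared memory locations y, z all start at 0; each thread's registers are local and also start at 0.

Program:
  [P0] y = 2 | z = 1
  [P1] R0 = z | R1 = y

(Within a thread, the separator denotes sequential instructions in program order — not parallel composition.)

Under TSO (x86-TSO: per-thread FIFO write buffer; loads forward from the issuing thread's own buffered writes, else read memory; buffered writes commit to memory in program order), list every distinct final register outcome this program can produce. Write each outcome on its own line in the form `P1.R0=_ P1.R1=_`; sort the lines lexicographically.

outcome vector order: (P1.R0,P1.R1)
|TSO outcomes| = 3

P1.R0=0 P1.R1=0
P1.R0=0 P1.R1=2
P1.R0=1 P1.R1=2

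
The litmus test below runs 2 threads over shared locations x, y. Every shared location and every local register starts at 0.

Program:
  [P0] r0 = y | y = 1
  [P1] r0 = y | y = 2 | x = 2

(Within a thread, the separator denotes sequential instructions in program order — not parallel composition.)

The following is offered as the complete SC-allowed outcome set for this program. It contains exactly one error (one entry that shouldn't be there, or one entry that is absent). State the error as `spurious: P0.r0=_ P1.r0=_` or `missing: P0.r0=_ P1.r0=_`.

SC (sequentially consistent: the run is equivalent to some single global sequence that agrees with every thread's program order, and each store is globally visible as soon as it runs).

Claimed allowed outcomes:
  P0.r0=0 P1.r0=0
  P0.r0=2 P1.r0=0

outcome vector order: (P0.r0,P1.r0)
under SC → <0 0>, <0 1>, <2 0>
SC∖claimed = {<0 1>}

missing: P0.r0=0 P1.r0=1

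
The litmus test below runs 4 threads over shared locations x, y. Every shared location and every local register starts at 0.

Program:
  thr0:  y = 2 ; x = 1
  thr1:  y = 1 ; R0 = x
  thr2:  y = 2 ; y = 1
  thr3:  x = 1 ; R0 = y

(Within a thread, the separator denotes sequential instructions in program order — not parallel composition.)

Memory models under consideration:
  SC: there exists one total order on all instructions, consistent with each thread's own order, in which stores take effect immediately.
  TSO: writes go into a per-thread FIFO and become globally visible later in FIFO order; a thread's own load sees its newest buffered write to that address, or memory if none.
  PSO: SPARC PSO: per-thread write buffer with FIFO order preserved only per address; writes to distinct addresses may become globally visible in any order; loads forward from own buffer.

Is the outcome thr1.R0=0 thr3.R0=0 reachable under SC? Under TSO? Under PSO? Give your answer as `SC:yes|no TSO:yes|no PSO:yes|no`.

SC:no TSO:yes PSO:yes

outcome vector order: (thr1.R0,thr3.R0)
[SC] allowed = {01, 02, 10, 11, 12}
[TSO] allowed = {00, 01, 02, 10, 11, 12}
[PSO] allowed = {00, 01, 02, 10, 11, 12}
target 00 ∈ {TSO,PSO}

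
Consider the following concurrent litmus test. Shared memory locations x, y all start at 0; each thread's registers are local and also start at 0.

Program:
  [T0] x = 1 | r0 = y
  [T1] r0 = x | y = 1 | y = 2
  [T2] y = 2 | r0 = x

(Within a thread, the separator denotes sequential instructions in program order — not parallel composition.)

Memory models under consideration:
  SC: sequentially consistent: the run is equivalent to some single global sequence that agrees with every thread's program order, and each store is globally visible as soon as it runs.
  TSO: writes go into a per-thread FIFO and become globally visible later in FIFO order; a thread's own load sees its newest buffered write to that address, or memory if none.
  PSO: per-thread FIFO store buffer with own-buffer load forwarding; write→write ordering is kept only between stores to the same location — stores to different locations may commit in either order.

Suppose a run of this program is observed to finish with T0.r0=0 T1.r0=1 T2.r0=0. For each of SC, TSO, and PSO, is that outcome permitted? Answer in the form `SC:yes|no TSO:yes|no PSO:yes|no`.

SC:no TSO:yes PSO:yes

outcome vector order: (T0.r0,T1.r0,T2.r0)
under SC → 0/0/1 0/1/1 1/0/0 1/0/1 1/1/0 1/1/1 2/0/0 2/0/1 2/1/0 2/1/1
under TSO → 0/0/0 0/0/1 0/1/0 0/1/1 1/0/0 1/0/1 1/1/0 1/1/1 2/0/0 2/0/1 2/1/0 2/1/1
under PSO → 0/0/0 0/0/1 0/1/0 0/1/1 1/0/0 1/0/1 1/1/0 1/1/1 2/0/0 2/0/1 2/1/0 2/1/1
target 0/1/0 ∈ {TSO,PSO}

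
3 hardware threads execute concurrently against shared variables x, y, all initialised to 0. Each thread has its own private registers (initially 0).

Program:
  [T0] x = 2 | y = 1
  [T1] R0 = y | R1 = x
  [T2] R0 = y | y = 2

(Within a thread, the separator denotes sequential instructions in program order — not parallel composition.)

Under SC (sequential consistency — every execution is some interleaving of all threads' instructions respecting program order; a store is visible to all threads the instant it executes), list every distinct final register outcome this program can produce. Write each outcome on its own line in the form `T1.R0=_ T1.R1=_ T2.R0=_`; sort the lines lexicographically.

outcome vector order: (T1.R0,T1.R1,T2.R0)
|SC outcomes| = 9

T1.R0=0 T1.R1=0 T2.R0=0
T1.R0=0 T1.R1=0 T2.R0=1
T1.R0=0 T1.R1=2 T2.R0=0
T1.R0=0 T1.R1=2 T2.R0=1
T1.R0=1 T1.R1=2 T2.R0=0
T1.R0=1 T1.R1=2 T2.R0=1
T1.R0=2 T1.R1=0 T2.R0=0
T1.R0=2 T1.R1=2 T2.R0=0
T1.R0=2 T1.R1=2 T2.R0=1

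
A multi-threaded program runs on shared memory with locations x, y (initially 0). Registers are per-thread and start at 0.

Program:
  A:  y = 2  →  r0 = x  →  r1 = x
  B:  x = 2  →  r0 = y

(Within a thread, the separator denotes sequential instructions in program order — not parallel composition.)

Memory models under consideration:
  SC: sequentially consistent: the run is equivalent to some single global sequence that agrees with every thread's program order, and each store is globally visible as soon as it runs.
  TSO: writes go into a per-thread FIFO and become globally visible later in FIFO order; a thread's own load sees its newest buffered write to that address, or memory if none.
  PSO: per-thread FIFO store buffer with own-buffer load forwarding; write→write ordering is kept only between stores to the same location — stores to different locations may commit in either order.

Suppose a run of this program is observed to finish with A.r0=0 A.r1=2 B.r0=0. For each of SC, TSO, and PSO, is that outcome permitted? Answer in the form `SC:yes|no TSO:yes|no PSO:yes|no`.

outcome vector order: (A.r0,A.r1,B.r0)
SC (4): 0/0/2 0/2/2 2/2/0 2/2/2
TSO (6): 0/0/0 0/0/2 0/2/0 0/2/2 2/2/0 2/2/2
PSO (6): 0/0/0 0/0/2 0/2/0 0/2/2 2/2/0 2/2/2
target 0/2/0 ∈ {TSO,PSO}

SC:no TSO:yes PSO:yes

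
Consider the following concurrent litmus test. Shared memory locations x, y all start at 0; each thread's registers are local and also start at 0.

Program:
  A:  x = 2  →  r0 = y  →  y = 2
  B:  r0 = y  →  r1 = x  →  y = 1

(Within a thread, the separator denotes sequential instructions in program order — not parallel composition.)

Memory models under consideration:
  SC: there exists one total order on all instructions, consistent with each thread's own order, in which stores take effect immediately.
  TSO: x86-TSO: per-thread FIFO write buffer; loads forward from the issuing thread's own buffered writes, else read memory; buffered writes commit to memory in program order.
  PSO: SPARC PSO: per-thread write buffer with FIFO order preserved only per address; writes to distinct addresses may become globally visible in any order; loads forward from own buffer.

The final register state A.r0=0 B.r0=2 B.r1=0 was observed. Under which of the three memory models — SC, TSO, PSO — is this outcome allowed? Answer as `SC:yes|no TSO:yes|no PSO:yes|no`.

outcome vector order: (A.r0,B.r0,B.r1)
SC (5): <0 0 0>, <0 0 2>, <0 2 2>, <1 0 0>, <1 0 2>
TSO (5): <0 0 0>, <0 0 2>, <0 2 2>, <1 0 0>, <1 0 2>
PSO (6): <0 0 0>, <0 0 2>, <0 2 0>, <0 2 2>, <1 0 0>, <1 0 2>
target <0 2 0> ∈ {PSO}

SC:no TSO:no PSO:yes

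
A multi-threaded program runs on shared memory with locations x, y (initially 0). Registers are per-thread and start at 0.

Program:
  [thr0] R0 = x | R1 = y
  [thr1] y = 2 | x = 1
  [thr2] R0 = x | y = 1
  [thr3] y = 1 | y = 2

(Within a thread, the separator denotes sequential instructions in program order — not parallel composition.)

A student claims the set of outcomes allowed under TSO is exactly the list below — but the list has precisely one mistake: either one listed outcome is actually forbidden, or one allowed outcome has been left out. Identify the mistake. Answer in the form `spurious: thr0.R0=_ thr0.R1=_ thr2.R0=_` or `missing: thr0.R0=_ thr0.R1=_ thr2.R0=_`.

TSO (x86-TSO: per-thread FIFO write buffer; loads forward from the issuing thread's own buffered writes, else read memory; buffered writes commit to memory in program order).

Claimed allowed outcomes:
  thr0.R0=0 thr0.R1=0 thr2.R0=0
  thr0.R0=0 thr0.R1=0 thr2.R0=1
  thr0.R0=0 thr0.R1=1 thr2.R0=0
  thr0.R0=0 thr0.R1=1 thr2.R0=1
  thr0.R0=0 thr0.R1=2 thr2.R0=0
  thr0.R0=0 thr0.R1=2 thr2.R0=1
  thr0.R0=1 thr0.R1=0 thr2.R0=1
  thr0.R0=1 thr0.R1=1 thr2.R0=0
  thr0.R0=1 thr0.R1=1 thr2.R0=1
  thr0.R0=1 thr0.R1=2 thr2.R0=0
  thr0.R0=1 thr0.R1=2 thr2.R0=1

outcome vector order: (thr0.R0,thr0.R1,thr2.R0)
[TSO] allowed = {0/0/0, 0/0/1, 0/1/0, 0/1/1, 0/2/0, 0/2/1, 1/1/0, 1/1/1, 1/2/0, 1/2/1}
claimed∖TSO = {1/0/1}

spurious: thr0.R0=1 thr0.R1=0 thr2.R0=1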